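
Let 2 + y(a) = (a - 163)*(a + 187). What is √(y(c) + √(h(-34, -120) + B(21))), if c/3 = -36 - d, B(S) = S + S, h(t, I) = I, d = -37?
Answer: √(-30402 + I*√78) ≈ 0.025 + 174.36*I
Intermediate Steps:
B(S) = 2*S
c = 3 (c = 3*(-36 - 1*(-37)) = 3*(-36 + 37) = 3*1 = 3)
y(a) = -2 + (-163 + a)*(187 + a) (y(a) = -2 + (a - 163)*(a + 187) = -2 + (-163 + a)*(187 + a))
√(y(c) + √(h(-34, -120) + B(21))) = √((-30483 + 3² + 24*3) + √(-120 + 2*21)) = √((-30483 + 9 + 72) + √(-120 + 42)) = √(-30402 + √(-78)) = √(-30402 + I*√78)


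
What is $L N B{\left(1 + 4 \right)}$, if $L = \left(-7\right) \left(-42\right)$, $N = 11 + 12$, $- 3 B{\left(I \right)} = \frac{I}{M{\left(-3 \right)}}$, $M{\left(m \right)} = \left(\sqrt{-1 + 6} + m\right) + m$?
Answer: $\frac{67620}{31} + \frac{11270 \sqrt{5}}{31} \approx 2994.2$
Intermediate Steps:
$M{\left(m \right)} = \sqrt{5} + 2 m$ ($M{\left(m \right)} = \left(\sqrt{5} + m\right) + m = \left(m + \sqrt{5}\right) + m = \sqrt{5} + 2 m$)
$B{\left(I \right)} = - \frac{I}{3 \left(-6 + \sqrt{5}\right)}$ ($B{\left(I \right)} = - \frac{I \frac{1}{\sqrt{5} + 2 \left(-3\right)}}{3} = - \frac{I \frac{1}{\sqrt{5} - 6}}{3} = - \frac{I \frac{1}{-6 + \sqrt{5}}}{3} = - \frac{I}{3 \left(-6 + \sqrt{5}\right)}$)
$N = 23$
$L = 294$
$L N B{\left(1 + 4 \right)} = 294 \cdot 23 \left(\frac{2 \left(1 + 4\right)}{31} + \frac{\left(1 + 4\right) \sqrt{5}}{93}\right) = 6762 \left(\frac{2}{31} \cdot 5 + \frac{1}{93} \cdot 5 \sqrt{5}\right) = 6762 \left(\frac{10}{31} + \frac{5 \sqrt{5}}{93}\right) = \frac{67620}{31} + \frac{11270 \sqrt{5}}{31}$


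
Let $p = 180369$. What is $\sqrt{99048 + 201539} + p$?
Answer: $180369 + \sqrt{300587} \approx 1.8092 \cdot 10^{5}$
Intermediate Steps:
$\sqrt{99048 + 201539} + p = \sqrt{99048 + 201539} + 180369 = \sqrt{300587} + 180369 = 180369 + \sqrt{300587}$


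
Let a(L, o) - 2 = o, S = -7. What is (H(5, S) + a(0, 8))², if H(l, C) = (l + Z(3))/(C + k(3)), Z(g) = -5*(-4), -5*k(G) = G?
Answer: 65025/1444 ≈ 45.031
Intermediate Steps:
k(G) = -G/5
Z(g) = 20
H(l, C) = (20 + l)/(-⅗ + C) (H(l, C) = (l + 20)/(C - ⅕*3) = (20 + l)/(C - ⅗) = (20 + l)/(-⅗ + C))
a(L, o) = 2 + o
(H(5, S) + a(0, 8))² = (5*(20 + 5)/(-3 + 5*(-7)) + (2 + 8))² = (5*25/(-3 - 35) + 10)² = (5*25/(-38) + 10)² = (5*(-1/38)*25 + 10)² = (-125/38 + 10)² = (255/38)² = 65025/1444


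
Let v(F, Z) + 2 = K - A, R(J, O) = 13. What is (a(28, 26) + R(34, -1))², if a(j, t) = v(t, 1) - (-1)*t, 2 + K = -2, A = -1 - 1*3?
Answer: 1369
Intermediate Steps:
A = -4 (A = -1 - 3 = -4)
K = -4 (K = -2 - 2 = -4)
v(F, Z) = -2 (v(F, Z) = -2 + (-4 - 1*(-4)) = -2 + (-4 + 4) = -2 + 0 = -2)
a(j, t) = -2 + t (a(j, t) = -2 - (-1)*t = -2 + t)
(a(28, 26) + R(34, -1))² = ((-2 + 26) + 13)² = (24 + 13)² = 37² = 1369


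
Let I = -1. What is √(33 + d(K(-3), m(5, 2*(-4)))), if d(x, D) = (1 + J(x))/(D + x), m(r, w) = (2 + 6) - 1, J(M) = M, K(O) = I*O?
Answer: √835/5 ≈ 5.7793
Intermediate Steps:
K(O) = -O
m(r, w) = 7 (m(r, w) = 8 - 1 = 7)
d(x, D) = (1 + x)/(D + x)
√(33 + d(K(-3), m(5, 2*(-4)))) = √(33 + (1 - 1*(-3))/(7 - 1*(-3))) = √(33 + (1 + 3)/(7 + 3)) = √(33 + 4/10) = √(33 + (⅒)*4) = √(33 + ⅖) = √(167/5) = √835/5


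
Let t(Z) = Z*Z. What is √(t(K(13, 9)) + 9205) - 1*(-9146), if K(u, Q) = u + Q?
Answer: 9146 + √9689 ≈ 9244.4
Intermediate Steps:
K(u, Q) = Q + u
t(Z) = Z²
√(t(K(13, 9)) + 9205) - 1*(-9146) = √((9 + 13)² + 9205) - 1*(-9146) = √(22² + 9205) + 9146 = √(484 + 9205) + 9146 = √9689 + 9146 = 9146 + √9689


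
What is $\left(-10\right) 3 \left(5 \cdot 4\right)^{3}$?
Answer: $-240000$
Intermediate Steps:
$\left(-10\right) 3 \left(5 \cdot 4\right)^{3} = - 30 \cdot 20^{3} = \left(-30\right) 8000 = -240000$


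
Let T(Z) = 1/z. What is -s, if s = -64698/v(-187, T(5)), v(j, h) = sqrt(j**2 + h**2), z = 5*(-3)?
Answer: 485235*sqrt(7868026)/3934013 ≈ 345.98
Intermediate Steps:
z = -15
T(Z) = -1/15 (T(Z) = 1/(-15) = -1/15)
v(j, h) = sqrt(h**2 + j**2)
s = -485235*sqrt(7868026)/3934013 (s = -64698/sqrt((-1/15)**2 + (-187)**2) = -64698/sqrt(1/225 + 34969) = -64698*15*sqrt(7868026)/7868026 = -485235*sqrt(7868026)/3934013 ≈ -345.98)
-s = -(-485235)*sqrt(7868026)/3934013 = 485235*sqrt(7868026)/3934013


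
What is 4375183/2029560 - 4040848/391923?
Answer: -308876600951/37877678280 ≈ -8.1546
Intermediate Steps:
4375183/2029560 - 4040848/391923 = 4375183*(1/2029560) - 4040848*1/391923 = 4375183/2029560 - 577264/55989 = -308876600951/37877678280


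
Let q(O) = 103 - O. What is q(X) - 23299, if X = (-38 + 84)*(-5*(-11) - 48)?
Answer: -23518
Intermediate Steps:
X = 322 (X = 46*(55 - 48) = 46*7 = 322)
q(X) - 23299 = (103 - 1*322) - 23299 = (103 - 322) - 23299 = -219 - 23299 = -23518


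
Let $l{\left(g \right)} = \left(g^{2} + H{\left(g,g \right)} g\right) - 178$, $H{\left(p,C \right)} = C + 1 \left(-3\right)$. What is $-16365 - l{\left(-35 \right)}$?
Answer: $-18742$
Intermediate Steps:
$H{\left(p,C \right)} = -3 + C$ ($H{\left(p,C \right)} = C - 3 = -3 + C$)
$l{\left(g \right)} = -178 + g^{2} + g \left(-3 + g\right)$ ($l{\left(g \right)} = \left(g^{2} + \left(-3 + g\right) g\right) - 178 = \left(g^{2} + g \left(-3 + g\right)\right) - 178 = -178 + g^{2} + g \left(-3 + g\right)$)
$-16365 - l{\left(-35 \right)} = -16365 - \left(-178 + \left(-35\right)^{2} - 35 \left(-3 - 35\right)\right) = -16365 - \left(-178 + 1225 - -1330\right) = -16365 - \left(-178 + 1225 + 1330\right) = -16365 - 2377 = -18742$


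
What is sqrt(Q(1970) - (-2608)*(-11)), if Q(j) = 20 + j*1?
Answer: I*sqrt(26698) ≈ 163.4*I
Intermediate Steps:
Q(j) = 20 + j
sqrt(Q(1970) - (-2608)*(-11)) = sqrt((20 + 1970) - (-2608)*(-11)) = sqrt(1990 - 8*3586) = sqrt(1990 - 28688) = sqrt(-26698) = I*sqrt(26698)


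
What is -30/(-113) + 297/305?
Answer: 42711/34465 ≈ 1.2393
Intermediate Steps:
-30/(-113) + 297/305 = -30*(-1/113) + 297*(1/305) = 30/113 + 297/305 = 42711/34465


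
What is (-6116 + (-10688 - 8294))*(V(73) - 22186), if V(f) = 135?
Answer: 553435998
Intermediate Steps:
(-6116 + (-10688 - 8294))*(V(73) - 22186) = (-6116 + (-10688 - 8294))*(135 - 22186) = (-6116 - 18982)*(-22051) = -25098*(-22051) = 553435998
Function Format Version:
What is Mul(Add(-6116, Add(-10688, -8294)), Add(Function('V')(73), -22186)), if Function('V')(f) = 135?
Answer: 553435998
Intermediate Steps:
Mul(Add(-6116, Add(-10688, -8294)), Add(Function('V')(73), -22186)) = Mul(Add(-6116, Add(-10688, -8294)), Add(135, -22186)) = Mul(Add(-6116, -18982), -22051) = Mul(-25098, -22051) = 553435998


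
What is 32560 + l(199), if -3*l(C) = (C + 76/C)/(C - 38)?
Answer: 3129529843/96117 ≈ 32560.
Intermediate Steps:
l(C) = -(C + 76/C)/(3*(-38 + C)) (l(C) = -(C + 76/C)/(3*(C - 38)) = -(C + 76/C)/(3*(-38 + C)))
32560 + l(199) = 32560 + (⅓)*(-76 - 1*199²)/(199*(-38 + 199)) = 32560 + (⅓)*(1/199)*(-76 - 1*39601)/161 = 32560 + (⅓)*(1/199)*(1/161)*(-76 - 39601) = 32560 + (⅓)*(1/199)*(1/161)*(-39677) = 32560 - 39677/96117 = 3129529843/96117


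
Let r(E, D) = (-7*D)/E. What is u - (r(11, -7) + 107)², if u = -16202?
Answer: -3463518/121 ≈ -28624.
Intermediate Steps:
r(E, D) = -7*D/E
u - (r(11, -7) + 107)² = -16202 - (-7*(-7)/11 + 107)² = -16202 - (-7*(-7)*1/11 + 107)² = -16202 - (49/11 + 107)² = -16202 - (1226/11)² = -16202 - 1*1503076/121 = -16202 - 1503076/121 = -3463518/121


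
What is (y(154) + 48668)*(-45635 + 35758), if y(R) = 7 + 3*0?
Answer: -480762975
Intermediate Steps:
y(R) = 7 (y(R) = 7 + 0 = 7)
(y(154) + 48668)*(-45635 + 35758) = (7 + 48668)*(-45635 + 35758) = 48675*(-9877) = -480762975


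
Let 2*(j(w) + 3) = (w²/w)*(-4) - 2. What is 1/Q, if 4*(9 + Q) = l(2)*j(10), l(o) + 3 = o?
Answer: -⅓ ≈ -0.33333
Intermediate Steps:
l(o) = -3 + o
j(w) = -4 - 2*w (j(w) = -3 + ((w²/w)*(-4) - 2)/2 = -3 + (w*(-4) - 2)/2 = -3 + (-4*w - 2)/2 = -3 + (-2 - 4*w)/2 = -3 + (-1 - 2*w) = -4 - 2*w)
Q = -3 (Q = -9 + ((-3 + 2)*(-4 - 2*10))/4 = -9 + (-(-4 - 20))/4 = -9 + (-1*(-24))/4 = -9 + (¼)*24 = -9 + 6 = -3)
1/Q = 1/(-3) = -⅓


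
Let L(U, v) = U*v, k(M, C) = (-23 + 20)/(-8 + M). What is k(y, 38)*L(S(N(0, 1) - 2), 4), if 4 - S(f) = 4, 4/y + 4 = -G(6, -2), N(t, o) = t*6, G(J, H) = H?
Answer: 0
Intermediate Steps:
N(t, o) = 6*t
y = -2 (y = 4/(-4 - 1*(-2)) = 4/(-4 + 2) = 4/(-2) = 4*(-½) = -2)
k(M, C) = -3/(-8 + M)
S(f) = 0 (S(f) = 4 - 1*4 = 4 - 4 = 0)
k(y, 38)*L(S(N(0, 1) - 2), 4) = (-3/(-8 - 2))*(0*4) = -3/(-10)*0 = -3*(-⅒)*0 = (3/10)*0 = 0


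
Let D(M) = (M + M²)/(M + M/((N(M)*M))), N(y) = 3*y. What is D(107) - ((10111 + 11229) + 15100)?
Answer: -311982911/8587 ≈ -36332.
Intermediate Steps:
D(M) = (M + M²)/(M + 1/(3*M)) (D(M) = (M + M²)/(M + M/(((3*M)*M))) = (M + M²)/(M + M/((3*M²))) = (M + M²)/(M + M*(1/(3*M²))) = (M + M²)/(M + 1/(3*M)))
D(107) - ((10111 + 11229) + 15100) = 3*107²*(1 + 107)/(1 + 3*107²) - ((10111 + 11229) + 15100) = 3*11449*108/(1 + 3*11449) - (21340 + 15100) = 3*11449*108/(1 + 34347) - 1*36440 = 3*11449*108/34348 - 36440 = 3*11449*(1/34348)*108 - 36440 = 927369/8587 - 36440 = -311982911/8587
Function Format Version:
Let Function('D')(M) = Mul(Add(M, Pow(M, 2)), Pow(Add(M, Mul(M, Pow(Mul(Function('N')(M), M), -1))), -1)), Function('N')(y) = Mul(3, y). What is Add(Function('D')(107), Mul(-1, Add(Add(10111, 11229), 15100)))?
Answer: Rational(-311982911, 8587) ≈ -36332.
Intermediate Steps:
Function('D')(M) = Mul(Pow(Add(M, Mul(Rational(1, 3), Pow(M, -1))), -1), Add(M, Pow(M, 2))) (Function('D')(M) = Mul(Add(M, Pow(M, 2)), Pow(Add(M, Mul(M, Pow(Mul(Mul(3, M), M), -1))), -1)) = Mul(Add(M, Pow(M, 2)), Pow(Add(M, Mul(M, Pow(Mul(3, Pow(M, 2)), -1))), -1)) = Mul(Add(M, Pow(M, 2)), Pow(Add(M, Mul(M, Mul(Rational(1, 3), Pow(M, -2)))), -1)) = Mul(Add(M, Pow(M, 2)), Pow(Add(M, Mul(Rational(1, 3), Pow(M, -1))), -1)) = Mul(Pow(Add(M, Mul(Rational(1, 3), Pow(M, -1))), -1), Add(M, Pow(M, 2))))
Add(Function('D')(107), Mul(-1, Add(Add(10111, 11229), 15100))) = Add(Mul(3, Pow(107, 2), Pow(Add(1, Mul(3, Pow(107, 2))), -1), Add(1, 107)), Mul(-1, Add(Add(10111, 11229), 15100))) = Add(Mul(3, 11449, Pow(Add(1, Mul(3, 11449)), -1), 108), Mul(-1, Add(21340, 15100))) = Add(Mul(3, 11449, Pow(Add(1, 34347), -1), 108), Mul(-1, 36440)) = Add(Mul(3, 11449, Pow(34348, -1), 108), -36440) = Add(Mul(3, 11449, Rational(1, 34348), 108), -36440) = Add(Rational(927369, 8587), -36440) = Rational(-311982911, 8587)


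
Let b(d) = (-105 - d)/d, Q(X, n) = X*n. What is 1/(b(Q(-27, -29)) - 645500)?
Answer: -261/168475796 ≈ -1.5492e-6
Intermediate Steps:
b(d) = (-105 - d)/d
1/(b(Q(-27, -29)) - 645500) = 1/((-105 - (-27)*(-29))/((-27*(-29))) - 645500) = 1/((-105 - 1*783)/783 - 645500) = 1/((-105 - 783)/783 - 645500) = 1/((1/783)*(-888) - 645500) = 1/(-296/261 - 645500) = 1/(-168475796/261) = -261/168475796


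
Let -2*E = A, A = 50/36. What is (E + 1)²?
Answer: 121/1296 ≈ 0.093364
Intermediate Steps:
A = 25/18 (A = 50*(1/36) = 25/18 ≈ 1.3889)
E = -25/36 (E = -½*25/18 = -25/36 ≈ -0.69444)
(E + 1)² = (-25/36 + 1)² = (11/36)² = 121/1296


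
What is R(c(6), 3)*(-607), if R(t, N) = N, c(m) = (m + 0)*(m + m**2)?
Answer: -1821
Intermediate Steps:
c(m) = m*(m + m**2)
R(c(6), 3)*(-607) = 3*(-607) = -1821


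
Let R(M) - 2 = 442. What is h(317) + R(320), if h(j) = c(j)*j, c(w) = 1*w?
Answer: 100933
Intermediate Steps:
c(w) = w
R(M) = 444 (R(M) = 2 + 442 = 444)
h(j) = j² (h(j) = j*j = j²)
h(317) + R(320) = 317² + 444 = 100489 + 444 = 100933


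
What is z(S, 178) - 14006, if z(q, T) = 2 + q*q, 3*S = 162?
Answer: -11088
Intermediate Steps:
S = 54 (S = (⅓)*162 = 54)
z(q, T) = 2 + q²
z(S, 178) - 14006 = (2 + 54²) - 14006 = (2 + 2916) - 14006 = 2918 - 14006 = -11088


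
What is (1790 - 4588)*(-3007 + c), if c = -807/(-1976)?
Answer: 8311493975/988 ≈ 8.4124e+6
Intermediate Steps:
c = 807/1976 (c = -807*(-1/1976) = 807/1976 ≈ 0.40840)
(1790 - 4588)*(-3007 + c) = (1790 - 4588)*(-3007 + 807/1976) = -2798*(-5941025/1976) = 8311493975/988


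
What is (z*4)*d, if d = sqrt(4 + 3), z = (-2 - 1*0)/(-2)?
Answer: 4*sqrt(7) ≈ 10.583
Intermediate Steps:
z = 1 (z = (-2 + 0)*(-1/2) = -2*(-1/2) = 1)
d = sqrt(7) ≈ 2.6458
(z*4)*d = (1*4)*sqrt(7) = 4*sqrt(7)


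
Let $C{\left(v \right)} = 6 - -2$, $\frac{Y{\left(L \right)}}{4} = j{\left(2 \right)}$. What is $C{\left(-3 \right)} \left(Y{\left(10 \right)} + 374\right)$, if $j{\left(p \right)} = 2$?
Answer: $3056$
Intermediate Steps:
$Y{\left(L \right)} = 8$ ($Y{\left(L \right)} = 4 \cdot 2 = 8$)
$C{\left(v \right)} = 8$ ($C{\left(v \right)} = 6 + 2 = 8$)
$C{\left(-3 \right)} \left(Y{\left(10 \right)} + 374\right) = 8 \left(8 + 374\right) = 8 \cdot 382 = 3056$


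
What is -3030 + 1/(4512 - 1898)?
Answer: -7920419/2614 ≈ -3030.0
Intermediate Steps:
-3030 + 1/(4512 - 1898) = -3030 + 1/2614 = -7920419/2614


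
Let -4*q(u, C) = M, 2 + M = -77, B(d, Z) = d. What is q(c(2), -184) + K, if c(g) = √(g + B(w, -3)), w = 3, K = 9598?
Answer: 38471/4 ≈ 9617.8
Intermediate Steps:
M = -79 (M = -2 - 77 = -79)
c(g) = √(3 + g) (c(g) = √(g + 3) = √(3 + g))
q(u, C) = 79/4 (q(u, C) = -¼*(-79) = 79/4)
q(c(2), -184) + K = 79/4 + 9598 = 38471/4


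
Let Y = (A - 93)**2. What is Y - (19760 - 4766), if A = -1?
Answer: -6158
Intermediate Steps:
Y = 8836 (Y = (-1 - 93)**2 = (-94)**2 = 8836)
Y - (19760 - 4766) = 8836 - (19760 - 4766) = 8836 - 1*14994 = 8836 - 14994 = -6158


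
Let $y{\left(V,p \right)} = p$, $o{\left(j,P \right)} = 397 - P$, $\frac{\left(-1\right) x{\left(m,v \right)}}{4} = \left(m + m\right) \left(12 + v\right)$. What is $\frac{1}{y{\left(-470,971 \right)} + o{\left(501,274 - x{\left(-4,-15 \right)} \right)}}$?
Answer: $\frac{1}{998} \approx 0.001002$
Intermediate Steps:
$x{\left(m,v \right)} = - 8 m \left(12 + v\right)$ ($x{\left(m,v \right)} = - 4 \left(m + m\right) \left(12 + v\right) = - 4 \cdot 2 m \left(12 + v\right) = - 8 m \left(12 + v\right)$)
$\frac{1}{y{\left(-470,971 \right)} + o{\left(501,274 - x{\left(-4,-15 \right)} \right)}} = \frac{1}{971 + \left(397 - \left(274 - \left(-8\right) \left(-4\right) \left(12 - 15\right)\right)\right)} = \frac{1}{971 + \left(397 - \left(274 - \left(-8\right) \left(-4\right) \left(-3\right)\right)\right)} = \frac{1}{971 + \left(397 - \left(274 - -96\right)\right)} = \frac{1}{971 + \left(397 - \left(274 + 96\right)\right)} = \frac{1}{971 + \left(397 - 370\right)} = \frac{1}{971 + 27} = \frac{1}{998}$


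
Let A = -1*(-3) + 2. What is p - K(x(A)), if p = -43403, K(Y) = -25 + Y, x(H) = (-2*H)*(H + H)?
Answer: -43278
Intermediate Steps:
A = 5 (A = 3 + 2 = 5)
x(H) = -4*H**2 (x(H) = (-2*H)*(2*H) = -4*H**2)
p - K(x(A)) = -43403 - (-25 - 4*5**2) = -43403 - (-25 - 4*25) = -43403 - (-25 - 100) = -43403 - 1*(-125) = -43403 + 125 = -43278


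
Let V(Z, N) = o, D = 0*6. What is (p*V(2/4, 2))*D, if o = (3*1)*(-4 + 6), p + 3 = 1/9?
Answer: 0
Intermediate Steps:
p = -26/9 (p = -3 + 1/9 = -3 + ⅑ = -26/9 ≈ -2.8889)
D = 0
o = 6 (o = 3*2 = 6)
V(Z, N) = 6
(p*V(2/4, 2))*D = -26/9*6*0 = -52/3*0 = 0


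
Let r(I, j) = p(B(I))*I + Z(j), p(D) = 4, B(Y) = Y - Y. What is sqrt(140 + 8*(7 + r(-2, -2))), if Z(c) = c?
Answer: 2*sqrt(29) ≈ 10.770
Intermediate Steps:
B(Y) = 0
r(I, j) = j + 4*I (r(I, j) = 4*I + j = j + 4*I)
sqrt(140 + 8*(7 + r(-2, -2))) = sqrt(140 + 8*(7 + (-2 + 4*(-2)))) = sqrt(140 + 8*(7 + (-2 - 8))) = sqrt(140 + 8*(7 - 10)) = sqrt(140 + 8*(-3)) = sqrt(140 - 24) = sqrt(116) = 2*sqrt(29)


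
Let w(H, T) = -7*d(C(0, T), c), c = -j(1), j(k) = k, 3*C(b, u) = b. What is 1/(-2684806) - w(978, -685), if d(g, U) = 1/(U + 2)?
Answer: 18793641/2684806 ≈ 7.0000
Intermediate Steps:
C(b, u) = b/3
c = -1 (c = -1*1 = -1)
d(g, U) = 1/(2 + U)
w(H, T) = -7 (w(H, T) = -7/(2 - 1) = -7/1 = -7*1 = -7)
1/(-2684806) - w(978, -685) = 1/(-2684806) - 1*(-7) = -1/2684806 + 7 = 18793641/2684806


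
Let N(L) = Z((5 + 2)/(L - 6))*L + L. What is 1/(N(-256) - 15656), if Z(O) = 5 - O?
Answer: -131/2253048 ≈ -5.8143e-5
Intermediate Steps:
N(L) = L + L*(5 - 7/(-6 + L)) (N(L) = (5 - (5 + 2)/(L - 6))*L + L = (5 - 7/(-6 + L))*L + L = L*(5 - 7/(-6 + L)) + L = L + L*(5 - 7/(-6 + L)))
1/(N(-256) - 15656) = 1/(-256*(-43 + 6*(-256))/(-6 - 256) - 15656) = 1/(-256*(-43 - 1536)/(-262) - 15656) = 1/(-256*(-1/262)*(-1579) - 15656) = 1/(-202112/131 - 15656) = 1/(-2253048/131) = -131/2253048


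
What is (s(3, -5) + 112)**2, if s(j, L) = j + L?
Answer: 12100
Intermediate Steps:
s(j, L) = L + j
(s(3, -5) + 112)**2 = ((-5 + 3) + 112)**2 = (-2 + 112)**2 = 110**2 = 12100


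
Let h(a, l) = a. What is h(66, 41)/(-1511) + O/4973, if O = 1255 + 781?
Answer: 2748178/7514203 ≈ 0.36573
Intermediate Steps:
O = 2036
h(66, 41)/(-1511) + O/4973 = 66/(-1511) + 2036/4973 = 66*(-1/1511) + 2036*(1/4973) = -66/1511 + 2036/4973 = 2748178/7514203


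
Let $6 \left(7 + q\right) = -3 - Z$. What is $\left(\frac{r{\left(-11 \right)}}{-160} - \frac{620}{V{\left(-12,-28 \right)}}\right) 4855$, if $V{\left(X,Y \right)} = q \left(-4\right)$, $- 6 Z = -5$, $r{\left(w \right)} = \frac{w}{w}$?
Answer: $- \frac{34687033}{352} \approx -98543.0$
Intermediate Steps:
$r{\left(w \right)} = 1$
$Z = \frac{5}{6}$ ($Z = \left(- \frac{1}{6}\right) \left(-5\right) = \frac{5}{6} \approx 0.83333$)
$q = - \frac{275}{36}$ ($q = -7 + \frac{-3 - \frac{5}{6}}{6} = -7 + \frac{1}{6} \left(- \frac{23}{6}\right) = -7 - \frac{23}{36} = - \frac{275}{36} \approx -7.6389$)
$V{\left(X,Y \right)} = \frac{275}{9}$ ($V{\left(X,Y \right)} = \left(- \frac{275}{36}\right) \left(-4\right) = \frac{275}{9}$)
$\left(\frac{r{\left(-11 \right)}}{-160} - \frac{620}{V{\left(-12,-28 \right)}}\right) 4855 = \left(1 \frac{1}{-160} - \frac{620}{\frac{275}{9}}\right) 4855 = \left(1 \left(- \frac{1}{160}\right) - \frac{1116}{55}\right) 4855 = \left(- \frac{1}{160} - \frac{1116}{55}\right) 4855 = \left(- \frac{35723}{1760}\right) 4855 = - \frac{34687033}{352}$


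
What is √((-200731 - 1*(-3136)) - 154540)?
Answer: I*√352135 ≈ 593.41*I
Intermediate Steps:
√((-200731 - 1*(-3136)) - 154540) = √((-200731 + 3136) - 154540) = √(-197595 - 154540) = √(-352135) = I*√352135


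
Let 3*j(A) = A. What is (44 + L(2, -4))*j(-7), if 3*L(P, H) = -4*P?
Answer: -868/9 ≈ -96.444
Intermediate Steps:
j(A) = A/3
L(P, H) = -4*P/3 (L(P, H) = (-4*P)/3 = -4*P/3)
(44 + L(2, -4))*j(-7) = (44 - 4/3*2)*((1/3)*(-7)) = (44 - 8/3)*(-7/3) = (124/3)*(-7/3) = -868/9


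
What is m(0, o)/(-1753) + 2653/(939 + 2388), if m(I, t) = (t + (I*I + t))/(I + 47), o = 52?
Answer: 218237315/274114857 ≈ 0.79615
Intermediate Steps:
m(I, t) = (I² + 2*t)/(47 + I) (m(I, t) = (t + (I² + t))/(47 + I) = (t + (t + I²))/(47 + I) = (I² + 2*t)/(47 + I))
m(0, o)/(-1753) + 2653/(939 + 2388) = ((0² + 2*52)/(47 + 0))/(-1753) + 2653/(939 + 2388) = ((0 + 104)/47)*(-1/1753) + 2653/3327 = ((1/47)*104)*(-1/1753) + 2653*(1/3327) = (104/47)*(-1/1753) + 2653/3327 = -104/82391 + 2653/3327 = 218237315/274114857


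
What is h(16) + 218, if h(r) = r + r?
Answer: 250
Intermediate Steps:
h(r) = 2*r
h(16) + 218 = 2*16 + 218 = 32 + 218 = 250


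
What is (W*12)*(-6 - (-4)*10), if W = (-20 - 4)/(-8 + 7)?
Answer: 9792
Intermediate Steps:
W = 24 (W = -24/(-1) = -24*(-1) = 24)
(W*12)*(-6 - (-4)*10) = (24*12)*(-6 - (-4)*10) = 288*(-6 - 1*(-40)) = 288*(-6 + 40) = 288*34 = 9792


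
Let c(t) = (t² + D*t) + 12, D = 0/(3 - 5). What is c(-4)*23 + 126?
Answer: 770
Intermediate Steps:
D = 0 (D = 0/(-2) = -½*0 = 0)
c(t) = 12 + t² (c(t) = (t² + 0*t) + 12 = (t² + 0) + 12 = t² + 12 = 12 + t²)
c(-4)*23 + 126 = (12 + (-4)²)*23 + 126 = (12 + 16)*23 + 126 = 28*23 + 126 = 644 + 126 = 770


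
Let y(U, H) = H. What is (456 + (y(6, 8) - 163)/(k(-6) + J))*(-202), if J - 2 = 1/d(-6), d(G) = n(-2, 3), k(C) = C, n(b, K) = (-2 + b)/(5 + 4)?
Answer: -485608/5 ≈ -97122.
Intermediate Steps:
n(b, K) = -2/9 + b/9 (n(b, K) = (-2 + b)/9 = (-2 + b)*(1/9) = -2/9 + b/9)
d(G) = -4/9 (d(G) = -2/9 + (1/9)*(-2) = -2/9 - 2/9 = -4/9)
J = -1/4 (J = 2 + 1/(-4/9) = 2 - 9/4 = -1/4 ≈ -0.25000)
(456 + (y(6, 8) - 163)/(k(-6) + J))*(-202) = (456 + (8 - 163)/(-6 - 1/4))*(-202) = (456 - 155/(-25/4))*(-202) = (456 - 155*(-4/25))*(-202) = (456 + 124/5)*(-202) = (2404/5)*(-202) = -485608/5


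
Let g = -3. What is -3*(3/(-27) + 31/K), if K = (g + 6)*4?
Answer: -89/12 ≈ -7.4167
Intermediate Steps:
K = 12 (K = (-3 + 6)*4 = 3*4 = 12)
-3*(3/(-27) + 31/K) = -3*(3/(-27) + 31/12) = -3*(3*(-1/27) + 31*(1/12)) = -3*(-⅑ + 31/12) = -3*89/36 = -89/12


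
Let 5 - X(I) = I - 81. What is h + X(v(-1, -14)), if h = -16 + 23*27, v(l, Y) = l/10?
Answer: 6911/10 ≈ 691.10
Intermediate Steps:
v(l, Y) = l/10 (v(l, Y) = l*(1/10) = l/10)
h = 605 (h = -16 + 621 = 605)
X(I) = 86 - I (X(I) = 5 - (I - 81) = 5 - (-81 + I) = 5 + (81 - I) = 86 - I)
h + X(v(-1, -14)) = 605 + (86 - (-1)/10) = 605 + (86 - 1*(-1/10)) = 605 + (86 + 1/10) = 605 + 861/10 = 6911/10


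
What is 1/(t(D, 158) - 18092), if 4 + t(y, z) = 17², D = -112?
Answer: -1/17807 ≈ -5.6158e-5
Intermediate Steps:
t(y, z) = 285 (t(y, z) = -4 + 17² = -4 + 289 = 285)
1/(t(D, 158) - 18092) = 1/(285 - 18092) = 1/(-17807) = -1/17807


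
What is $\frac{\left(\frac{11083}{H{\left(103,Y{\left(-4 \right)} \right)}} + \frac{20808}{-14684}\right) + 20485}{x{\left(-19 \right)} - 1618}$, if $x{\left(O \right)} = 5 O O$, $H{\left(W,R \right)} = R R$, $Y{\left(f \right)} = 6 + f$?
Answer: $\frac{341466625}{2745908} \approx 124.35$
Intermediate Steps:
$H{\left(W,R \right)} = R^{2}$
$x{\left(O \right)} = 5 O^{2}$
$\frac{\left(\frac{11083}{H{\left(103,Y{\left(-4 \right)} \right)}} + \frac{20808}{-14684}\right) + 20485}{x{\left(-19 \right)} - 1618} = \frac{\left(\frac{11083}{\left(6 - 4\right)^{2}} + \frac{20808}{-14684}\right) + 20485}{5 \left(-19\right)^{2} - 1618} = \frac{\left(\frac{11083}{2^{2}} + 20808 \left(- \frac{1}{14684}\right)\right) + 20485}{5 \cdot 361 - 1618} = \frac{\left(\frac{11083}{4} - \frac{5202}{3671}\right) + 20485}{1805 - 1618} = \frac{\left(11083 \cdot \frac{1}{4} - \frac{5202}{3671}\right) + 20485}{187} = \left(\left(\frac{11083}{4} - \frac{5202}{3671}\right) + 20485\right) \frac{1}{187} = \left(\frac{40664885}{14684} + 20485\right) \frac{1}{187} = \frac{341466625}{14684} \cdot \frac{1}{187} = \frac{341466625}{2745908}$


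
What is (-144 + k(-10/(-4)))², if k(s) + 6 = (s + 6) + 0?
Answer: 80089/4 ≈ 20022.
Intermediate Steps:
k(s) = s (k(s) = -6 + ((s + 6) + 0) = -6 + ((6 + s) + 0) = -6 + (6 + s) = s)
(-144 + k(-10/(-4)))² = (-144 - 10/(-4))² = (-144 - 10*(-¼))² = (-144 + 5/2)² = (-283/2)² = 80089/4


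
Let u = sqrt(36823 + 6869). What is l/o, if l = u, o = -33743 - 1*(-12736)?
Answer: -2*sqrt(10923)/21007 ≈ -0.0099503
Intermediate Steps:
o = -21007 (o = -33743 + 12736 = -21007)
u = 2*sqrt(10923) (u = sqrt(43692) = 2*sqrt(10923) ≈ 209.03)
l = 2*sqrt(10923) ≈ 209.03
l/o = (2*sqrt(10923))/(-21007) = (2*sqrt(10923))*(-1/21007) = -2*sqrt(10923)/21007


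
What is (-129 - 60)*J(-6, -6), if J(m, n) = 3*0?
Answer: 0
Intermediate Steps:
J(m, n) = 0
(-129 - 60)*J(-6, -6) = (-129 - 60)*0 = -189*0 = 0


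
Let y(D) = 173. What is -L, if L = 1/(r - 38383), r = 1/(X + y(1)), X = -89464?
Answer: 89291/3427256454 ≈ 2.6053e-5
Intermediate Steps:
r = -1/89291 (r = 1/(-89464 + 173) = 1/(-89291) = -1/89291 ≈ -1.1199e-5)
L = -89291/3427256454 (L = 1/(-1/89291 - 38383) = 1/(-3427256454/89291) = -89291/3427256454 ≈ -2.6053e-5)
-L = -1*(-89291/3427256454) = 89291/3427256454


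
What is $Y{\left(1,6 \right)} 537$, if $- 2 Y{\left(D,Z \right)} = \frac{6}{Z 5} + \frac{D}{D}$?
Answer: $- \frac{1611}{5} \approx -322.2$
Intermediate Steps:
$Y{\left(D,Z \right)} = - \frac{1}{2} - \frac{3}{5 Z}$ ($Y{\left(D,Z \right)} = - \frac{\frac{6}{Z 5} + \frac{D}{D}}{2} = - \frac{\frac{6}{5 Z} + 1}{2} = - \frac{1 + \frac{6}{5 Z}}{2} = - \frac{1}{2} - \frac{3}{5 Z}$)
$Y{\left(1,6 \right)} 537 = \frac{-6 - 30}{10 \cdot 6} \cdot 537 = \frac{1}{10} \cdot \frac{1}{6} \left(-6 - 30\right) 537 = \frac{1}{10} \cdot \frac{1}{6} \left(-36\right) 537 = \left(- \frac{3}{5}\right) 537 = - \frac{1611}{5}$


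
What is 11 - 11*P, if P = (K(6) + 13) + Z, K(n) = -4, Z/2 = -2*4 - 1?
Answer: 110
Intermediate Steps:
Z = -18 (Z = 2*(-2*4 - 1) = 2*(-8 - 1) = 2*(-9) = -18)
P = -9 (P = (-4 + 13) - 18 = 9 - 18 = -9)
11 - 11*P = 11 - 11*(-9) = 11 + 99 = 110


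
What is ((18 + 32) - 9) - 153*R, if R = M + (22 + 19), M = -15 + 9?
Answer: -5314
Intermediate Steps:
M = -6
R = 35 (R = -6 + (22 + 19) = -6 + 41 = 35)
((18 + 32) - 9) - 153*R = ((18 + 32) - 9) - 153*35 = (50 - 9) - 5355 = 41 - 5355 = -5314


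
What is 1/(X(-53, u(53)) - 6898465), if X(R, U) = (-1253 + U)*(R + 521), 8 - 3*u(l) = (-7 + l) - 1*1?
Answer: -1/7490641 ≈ -1.3350e-7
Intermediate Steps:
u(l) = 16/3 - l/3 (u(l) = 8/3 - ((-7 + l) - 1*1)/3 = 8/3 - ((-7 + l) - 1)/3 = 8/3 - (-8 + l)/3 = 8/3 + (8/3 - l/3) = 16/3 - l/3)
X(R, U) = (-1253 + U)*(521 + R)
1/(X(-53, u(53)) - 6898465) = 1/((-652813 - 1253*(-53) + 521*(16/3 - 1/3*53) - 53*(16/3 - 1/3*53)) - 6898465) = 1/((-652813 + 66409 + 521*(16/3 - 53/3) - 53*(16/3 - 53/3)) - 6898465) = 1/((-652813 + 66409 + 521*(-37/3) - 53*(-37/3)) - 6898465) = 1/((-652813 + 66409 - 19277/3 + 1961/3) - 6898465) = 1/(-592176 - 6898465) = 1/(-7490641) = -1/7490641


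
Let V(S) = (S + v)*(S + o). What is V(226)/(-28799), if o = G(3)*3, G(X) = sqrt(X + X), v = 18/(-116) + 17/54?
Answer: -40020758/22549617 - 177083*sqrt(6)/7516539 ≈ -1.8325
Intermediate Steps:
v = 125/783 (v = 18*(-1/116) + 17*(1/54) = -9/58 + 17/54 = 125/783 ≈ 0.15964)
G(X) = sqrt(2)*sqrt(X) (G(X) = sqrt(2*X) = sqrt(2)*sqrt(X))
o = 3*sqrt(6) (o = (sqrt(2)*sqrt(3))*3 = sqrt(6)*3 = 3*sqrt(6) ≈ 7.3485)
V(S) = (125/783 + S)*(S + 3*sqrt(6)) (V(S) = (S + 125/783)*(S + 3*sqrt(6)) = (125/783 + S)*(S + 3*sqrt(6)))
V(226)/(-28799) = (226**2 + 125*sqrt(6)/261 + (125/783)*226 + 3*226*sqrt(6))/(-28799) = (51076 + 125*sqrt(6)/261 + 28250/783 + 678*sqrt(6))*(-1/28799) = (40020758/783 + 177083*sqrt(6)/261)*(-1/28799) = -40020758/22549617 - 177083*sqrt(6)/7516539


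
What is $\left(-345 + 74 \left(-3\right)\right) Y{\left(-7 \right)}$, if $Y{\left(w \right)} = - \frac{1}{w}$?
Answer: $-81$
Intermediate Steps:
$\left(-345 + 74 \left(-3\right)\right) Y{\left(-7 \right)} = \left(-345 + 74 \left(-3\right)\right) \left(- \frac{1}{-7}\right) = \left(-345 - 222\right) \left(\left(-1\right) \left(- \frac{1}{7}\right)\right) = \left(-567\right) \frac{1}{7} = -81$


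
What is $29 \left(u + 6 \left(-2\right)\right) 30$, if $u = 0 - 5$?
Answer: $-14790$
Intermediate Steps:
$u = -5$ ($u = 0 - 5 = -5$)
$29 \left(u + 6 \left(-2\right)\right) 30 = 29 \left(-5 + 6 \left(-2\right)\right) 30 = 29 \left(-5 - 12\right) 30 = 29 \left(-17\right) 30 = \left(-493\right) 30 = -14790$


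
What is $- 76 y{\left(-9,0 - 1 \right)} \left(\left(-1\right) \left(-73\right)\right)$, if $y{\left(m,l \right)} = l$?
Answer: $5548$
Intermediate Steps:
$- 76 y{\left(-9,0 - 1 \right)} \left(\left(-1\right) \left(-73\right)\right) = - 76 \left(0 - 1\right) \left(\left(-1\right) \left(-73\right)\right) = - 76 \left(0 - 1\right) 73 = \left(-76\right) \left(-1\right) 73 = 76 \cdot 73 = 5548$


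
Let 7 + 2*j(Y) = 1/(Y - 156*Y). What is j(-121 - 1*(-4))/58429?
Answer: -63472/1059609915 ≈ -5.9901e-5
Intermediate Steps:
j(Y) = -7/2 - 1/(310*Y) (j(Y) = -7/2 + 1/(2*(Y - 156*Y)) = -7/2 + 1/(2*((-155*Y))) = -7/2 + (-1/(155*Y))/2 = -7/2 - 1/(310*Y))
j(-121 - 1*(-4))/58429 = ((-1 - 1085*(-121 - 1*(-4)))/(310*(-121 - 1*(-4))))/58429 = ((-1 - 1085*(-121 + 4))/(310*(-121 + 4)))*(1/58429) = ((1/310)*(-1 - 1085*(-117))/(-117))*(1/58429) = ((1/310)*(-1/117)*(-1 + 126945))*(1/58429) = ((1/310)*(-1/117)*126944)*(1/58429) = -63472/18135*1/58429 = -63472/1059609915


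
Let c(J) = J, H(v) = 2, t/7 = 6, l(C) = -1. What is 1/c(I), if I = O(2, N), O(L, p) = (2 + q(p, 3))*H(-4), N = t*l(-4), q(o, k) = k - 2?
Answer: 1/6 ≈ 0.16667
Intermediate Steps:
t = 42 (t = 7*6 = 42)
q(o, k) = -2 + k
N = -42 (N = 42*(-1) = -42)
O(L, p) = 6 (O(L, p) = (2 + (-2 + 3))*2 = (2 + 1)*2 = 3*2 = 6)
I = 6
1/c(I) = 1/6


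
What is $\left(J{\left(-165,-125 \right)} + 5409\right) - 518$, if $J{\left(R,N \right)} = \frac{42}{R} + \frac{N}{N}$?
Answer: $\frac{269046}{55} \approx 4891.7$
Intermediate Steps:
$J{\left(R,N \right)} = 1 + \frac{42}{R}$ ($J{\left(R,N \right)} = \frac{42}{R} + 1 = 1 + \frac{42}{R}$)
$\left(J{\left(-165,-125 \right)} + 5409\right) - 518 = \left(\frac{42 - 165}{-165} + 5409\right) - 518 = \left(\left(- \frac{1}{165}\right) \left(-123\right) + 5409\right) - 518 = \left(\frac{41}{55} + 5409\right) - 518 = \frac{297536}{55} - 518 = \frac{269046}{55}$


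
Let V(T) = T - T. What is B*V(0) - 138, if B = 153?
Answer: -138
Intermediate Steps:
V(T) = 0
B*V(0) - 138 = 153*0 - 138 = 0 - 138 = -138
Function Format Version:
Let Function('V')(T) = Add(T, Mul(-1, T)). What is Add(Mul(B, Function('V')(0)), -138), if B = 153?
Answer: -138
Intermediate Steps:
Function('V')(T) = 0
Add(Mul(B, Function('V')(0)), -138) = Add(Mul(153, 0), -138) = Add(0, -138) = -138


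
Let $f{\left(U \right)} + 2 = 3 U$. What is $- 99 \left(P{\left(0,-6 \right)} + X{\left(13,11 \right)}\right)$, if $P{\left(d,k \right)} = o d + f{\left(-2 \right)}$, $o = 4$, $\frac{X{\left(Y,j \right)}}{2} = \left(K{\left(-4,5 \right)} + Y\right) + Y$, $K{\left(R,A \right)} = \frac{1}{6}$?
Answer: $-4389$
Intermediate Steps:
$K{\left(R,A \right)} = \frac{1}{6}$
$X{\left(Y,j \right)} = \frac{1}{3} + 4 Y$ ($X{\left(Y,j \right)} = 2 \left(\left(\frac{1}{6} + Y\right) + Y\right) = 2 \left(\frac{1}{6} + 2 Y\right) = \frac{1}{3} + 4 Y$)
$f{\left(U \right)} = -2 + 3 U$
$P{\left(d,k \right)} = -8 + 4 d$ ($P{\left(d,k \right)} = 4 d + \left(-2 + 3 \left(-2\right)\right) = 4 d - 8 = -8 + 4 d$)
$- 99 \left(P{\left(0,-6 \right)} + X{\left(13,11 \right)}\right) = - 99 \left(\left(-8 + 4 \cdot 0\right) + \left(\frac{1}{3} + 4 \cdot 13\right)\right) = - 99 \left(\left(-8 + 0\right) + \left(\frac{1}{3} + 52\right)\right) = - 99 \left(-8 + \frac{157}{3}\right) = \left(-99\right) \frac{133}{3} = -4389$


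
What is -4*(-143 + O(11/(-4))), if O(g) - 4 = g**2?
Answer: 2103/4 ≈ 525.75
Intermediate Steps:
O(g) = 4 + g**2
-4*(-143 + O(11/(-4))) = -4*(-143 + (4 + (11/(-4))**2)) = -4*(-143 + (4 + (11*(-1/4))**2)) = -4*(-143 + (4 + (-11/4)**2)) = -4*(-143 + (4 + 121/16)) = -4*(-143 + 185/16) = -4*(-2103/16) = 2103/4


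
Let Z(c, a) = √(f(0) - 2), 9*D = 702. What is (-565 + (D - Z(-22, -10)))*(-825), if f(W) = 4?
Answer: 401775 + 825*√2 ≈ 4.0294e+5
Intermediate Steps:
D = 78 (D = (⅑)*702 = 78)
Z(c, a) = √2 (Z(c, a) = √(4 - 2) = √2)
(-565 + (D - Z(-22, -10)))*(-825) = (-565 + (78 - √2))*(-825) = (-487 - √2)*(-825) = 401775 + 825*√2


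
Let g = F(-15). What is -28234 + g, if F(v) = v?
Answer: -28249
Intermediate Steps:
g = -15
-28234 + g = -28234 - 15 = -28249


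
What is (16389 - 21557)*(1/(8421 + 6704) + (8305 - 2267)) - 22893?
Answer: -472312569793/15125 ≈ -3.1227e+7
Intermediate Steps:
(16389 - 21557)*(1/(8421 + 6704) + (8305 - 2267)) - 22893 = -5168*(1/15125 + 6038) - 22893 = -5168*91324751/15125 - 22893 = -471966313168/15125 - 22893 = -472312569793/15125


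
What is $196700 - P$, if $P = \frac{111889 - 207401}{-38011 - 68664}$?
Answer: $\frac{20982876988}{106675} \approx 1.967 \cdot 10^{5}$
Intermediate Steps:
$P = \frac{95512}{106675}$ ($P = - \frac{95512}{-106675} = \left(-95512\right) \left(- \frac{1}{106675}\right) = \frac{95512}{106675} \approx 0.89536$)
$196700 - P = 196700 - \frac{95512}{106675} = \frac{20982876988}{106675}$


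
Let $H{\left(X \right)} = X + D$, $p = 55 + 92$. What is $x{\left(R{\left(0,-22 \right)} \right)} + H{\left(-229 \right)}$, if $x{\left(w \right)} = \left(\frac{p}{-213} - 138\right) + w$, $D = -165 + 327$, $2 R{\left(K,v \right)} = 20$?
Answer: $- \frac{13894}{71} \approx -195.69$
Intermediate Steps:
$R{\left(K,v \right)} = 10$ ($R{\left(K,v \right)} = \frac{1}{2} \cdot 20 = 10$)
$p = 147$
$D = 162$
$x{\left(w \right)} = - \frac{9847}{71} + w$ ($x{\left(w \right)} = \left(\frac{147}{-213} - 138\right) + w = \left(147 \left(- \frac{1}{213}\right) - 138\right) + w = \left(- \frac{49}{71} - 138\right) + w = - \frac{9847}{71} + w$)
$H{\left(X \right)} = 162 + X$ ($H{\left(X \right)} = X + 162 = 162 + X$)
$x{\left(R{\left(0,-22 \right)} \right)} + H{\left(-229 \right)} = \left(- \frac{9847}{71} + 10\right) + \left(162 - 229\right) = - \frac{9137}{71} - 67 = - \frac{13894}{71}$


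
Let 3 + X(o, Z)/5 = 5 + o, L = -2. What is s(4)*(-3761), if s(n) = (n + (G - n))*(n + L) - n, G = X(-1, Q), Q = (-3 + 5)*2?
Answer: -22566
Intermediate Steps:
Q = 4 (Q = 2*2 = 4)
X(o, Z) = 10 + 5*o (X(o, Z) = -15 + 5*(5 + o) = -15 + (25 + 5*o) = 10 + 5*o)
G = 5 (G = 10 + 5*(-1) = 10 - 5 = 5)
s(n) = -10 + 4*n (s(n) = (n + (5 - n))*(n - 2) - n = 5*(-2 + n) - n = (-10 + 5*n) - n = -10 + 4*n)
s(4)*(-3761) = (-10 + 4*4)*(-3761) = (-10 + 16)*(-3761) = 6*(-3761) = -22566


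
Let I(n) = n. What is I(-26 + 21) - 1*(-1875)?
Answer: 1870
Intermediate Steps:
I(-26 + 21) - 1*(-1875) = (-26 + 21) - 1*(-1875) = -5 + 1875 = 1870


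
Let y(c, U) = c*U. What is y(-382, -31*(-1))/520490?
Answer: -191/8395 ≈ -0.022752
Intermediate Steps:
y(c, U) = U*c
y(-382, -31*(-1))/520490 = (-31*(-1)*(-382))/520490 = (31*(-382))*(1/520490) = -11842*1/520490 = -191/8395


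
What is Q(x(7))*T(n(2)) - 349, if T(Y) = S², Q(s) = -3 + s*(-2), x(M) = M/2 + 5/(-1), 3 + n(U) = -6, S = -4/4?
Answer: -349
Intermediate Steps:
S = -1 (S = -4*¼ = -1)
n(U) = -9 (n(U) = -3 - 6 = -9)
x(M) = -5 + M/2 (x(M) = M*(½) + 5*(-1) = M/2 - 5 = -5 + M/2)
Q(s) = -3 - 2*s
T(Y) = 1 (T(Y) = (-1)² = 1)
Q(x(7))*T(n(2)) - 349 = (-3 - 2*(-5 + (½)*7))*1 - 349 = (-3 - 2*(-5 + 7/2))*1 - 349 = (-3 - 2*(-3/2))*1 - 349 = (-3 + 3)*1 - 349 = 0*1 - 349 = 0 - 349 = -349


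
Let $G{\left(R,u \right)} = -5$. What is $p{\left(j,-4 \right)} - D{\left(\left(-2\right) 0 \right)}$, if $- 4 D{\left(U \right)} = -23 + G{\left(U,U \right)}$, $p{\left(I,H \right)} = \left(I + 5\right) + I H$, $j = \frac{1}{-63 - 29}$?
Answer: $- \frac{181}{92} \approx -1.9674$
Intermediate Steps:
$j = - \frac{1}{92}$ ($j = \frac{1}{-92} = - \frac{1}{92} \approx -0.01087$)
$p{\left(I,H \right)} = 5 + I + H I$ ($p{\left(I,H \right)} = \left(5 + I\right) + H I = 5 + I + H I$)
$D{\left(U \right)} = 7$ ($D{\left(U \right)} = - \frac{-23 - 5}{4} = \left(- \frac{1}{4}\right) \left(-28\right) = 7$)
$p{\left(j,-4 \right)} - D{\left(\left(-2\right) 0 \right)} = \left(5 - \frac{1}{92} - - \frac{1}{23}\right) - 7 = \left(5 - \frac{1}{92} + \frac{1}{23}\right) - 7 = \frac{463}{92} - 7 = - \frac{181}{92}$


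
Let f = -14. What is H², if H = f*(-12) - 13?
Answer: 24025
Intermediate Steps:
H = 155 (H = -14*(-12) - 13 = 168 - 13 = 155)
H² = 155² = 24025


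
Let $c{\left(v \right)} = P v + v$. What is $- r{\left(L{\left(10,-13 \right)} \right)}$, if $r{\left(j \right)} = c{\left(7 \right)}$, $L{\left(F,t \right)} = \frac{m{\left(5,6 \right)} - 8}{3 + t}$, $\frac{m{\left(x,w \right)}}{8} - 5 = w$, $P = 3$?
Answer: $-28$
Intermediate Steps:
$m{\left(x,w \right)} = 40 + 8 w$
$L{\left(F,t \right)} = \frac{80}{3 + t}$ ($L{\left(F,t \right)} = \frac{\left(40 + 8 \cdot 6\right) - 8}{3 + t} = \frac{\left(40 + 48\right) - 8}{3 + t} = \frac{88 - 8}{3 + t} = \frac{80}{3 + t}$)
$c{\left(v \right)} = 4 v$ ($c{\left(v \right)} = 3 v + v = 4 v$)
$r{\left(j \right)} = 28$ ($r{\left(j \right)} = 4 \cdot 7 = 28$)
$- r{\left(L{\left(10,-13 \right)} \right)} = \left(-1\right) 28 = -28$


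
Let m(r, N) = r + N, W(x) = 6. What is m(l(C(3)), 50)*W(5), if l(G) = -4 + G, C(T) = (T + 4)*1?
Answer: 318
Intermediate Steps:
C(T) = 4 + T (C(T) = (4 + T)*1 = 4 + T)
m(r, N) = N + r
m(l(C(3)), 50)*W(5) = (50 + (-4 + (4 + 3)))*6 = (50 + (-4 + 7))*6 = (50 + 3)*6 = 53*6 = 318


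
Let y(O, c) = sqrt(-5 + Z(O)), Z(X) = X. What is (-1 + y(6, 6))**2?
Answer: 0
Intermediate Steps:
y(O, c) = sqrt(-5 + O)
(-1 + y(6, 6))**2 = (-1 + sqrt(-5 + 6))**2 = (-1 + sqrt(1))**2 = (-1 + 1)**2 = 0**2 = 0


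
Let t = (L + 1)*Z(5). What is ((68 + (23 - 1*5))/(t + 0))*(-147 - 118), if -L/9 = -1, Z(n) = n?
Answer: -2279/5 ≈ -455.80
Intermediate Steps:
L = 9 (L = -9*(-1) = 9)
t = 50 (t = (9 + 1)*5 = 10*5 = 50)
((68 + (23 - 1*5))/(t + 0))*(-147 - 118) = ((68 + (23 - 1*5))/(50 + 0))*(-147 - 118) = ((68 + (23 - 5))/50)*(-265) = ((68 + 18)*(1/50))*(-265) = (86*(1/50))*(-265) = (43/25)*(-265) = -2279/5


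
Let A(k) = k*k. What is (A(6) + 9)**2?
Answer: 2025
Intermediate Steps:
A(k) = k**2
(A(6) + 9)**2 = (6**2 + 9)**2 = (36 + 9)**2 = 45**2 = 2025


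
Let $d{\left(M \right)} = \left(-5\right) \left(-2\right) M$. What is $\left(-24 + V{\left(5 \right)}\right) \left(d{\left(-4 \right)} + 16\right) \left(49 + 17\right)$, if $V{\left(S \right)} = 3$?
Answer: $33264$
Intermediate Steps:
$d{\left(M \right)} = 10 M$
$\left(-24 + V{\left(5 \right)}\right) \left(d{\left(-4 \right)} + 16\right) \left(49 + 17\right) = \left(-24 + 3\right) \left(10 \left(-4\right) + 16\right) \left(49 + 17\right) = - 21 \left(-40 + 16\right) 66 = \left(-21\right) \left(-24\right) 66 = 504 \cdot 66 = 33264$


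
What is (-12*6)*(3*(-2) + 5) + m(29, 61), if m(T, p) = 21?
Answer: 93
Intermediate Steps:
(-12*6)*(3*(-2) + 5) + m(29, 61) = (-12*6)*(3*(-2) + 5) + 21 = -72*(-6 + 5) + 21 = -72*(-1) + 21 = 72 + 21 = 93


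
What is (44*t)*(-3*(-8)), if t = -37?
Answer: -39072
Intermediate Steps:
(44*t)*(-3*(-8)) = (44*(-37))*(-3*(-8)) = -1628*24 = -39072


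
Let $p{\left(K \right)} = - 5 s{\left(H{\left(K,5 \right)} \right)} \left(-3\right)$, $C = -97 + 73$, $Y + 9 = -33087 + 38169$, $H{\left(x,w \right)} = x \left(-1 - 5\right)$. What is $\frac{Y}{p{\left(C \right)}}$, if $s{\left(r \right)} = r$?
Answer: $\frac{1691}{720} \approx 2.3486$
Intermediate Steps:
$H{\left(x,w \right)} = - 6 x$ ($H{\left(x,w \right)} = x \left(-6\right) = - 6 x$)
$Y = 5073$ ($Y = -9 + \left(-33087 + 38169\right) = -9 + 5082 = 5073$)
$C = -24$
$p{\left(K \right)} = - 90 K$ ($p{\left(K \right)} = - 5 \left(- 6 K\right) \left(-3\right) = 30 K \left(-3\right) = - 90 K$)
$\frac{Y}{p{\left(C \right)}} = \frac{5073}{\left(-90\right) \left(-24\right)} = \frac{5073}{2160} = 5073 \cdot \frac{1}{2160} = \frac{1691}{720}$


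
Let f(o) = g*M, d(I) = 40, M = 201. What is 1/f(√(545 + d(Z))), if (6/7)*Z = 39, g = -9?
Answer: -1/1809 ≈ -0.00055279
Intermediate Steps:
Z = 91/2 (Z = (7/6)*39 = 91/2 ≈ 45.500)
f(o) = -1809 (f(o) = -9*201 = -1809)
1/f(√(545 + d(Z))) = 1/(-1809) = -1/1809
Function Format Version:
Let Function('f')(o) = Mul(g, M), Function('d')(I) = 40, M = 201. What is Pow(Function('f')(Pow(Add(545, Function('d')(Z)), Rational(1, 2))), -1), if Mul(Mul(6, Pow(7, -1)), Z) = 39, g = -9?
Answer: Rational(-1, 1809) ≈ -0.00055279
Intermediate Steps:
Z = Rational(91, 2) (Z = Mul(Rational(7, 6), 39) = Rational(91, 2) ≈ 45.500)
Function('f')(o) = -1809 (Function('f')(o) = Mul(-9, 201) = -1809)
Pow(Function('f')(Pow(Add(545, Function('d')(Z)), Rational(1, 2))), -1) = Pow(-1809, -1) = Rational(-1, 1809)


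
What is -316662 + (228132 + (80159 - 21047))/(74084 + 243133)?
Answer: -33483427470/105739 ≈ -3.1666e+5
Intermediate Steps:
-316662 + (228132 + (80159 - 21047))/(74084 + 243133) = -316662 + (228132 + 59112)/317217 = -316662 + 287244*(1/317217) = -316662 + 95748/105739 = -33483427470/105739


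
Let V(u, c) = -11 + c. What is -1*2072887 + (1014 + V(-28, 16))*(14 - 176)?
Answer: -2237965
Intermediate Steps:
-1*2072887 + (1014 + V(-28, 16))*(14 - 176) = -1*2072887 + (1014 + (-11 + 16))*(14 - 176) = -2072887 + (1014 + 5)*(-162) = -2072887 + 1019*(-162) = -2072887 - 165078 = -2237965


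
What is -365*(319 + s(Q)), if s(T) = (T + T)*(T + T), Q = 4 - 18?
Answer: -402595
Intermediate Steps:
Q = -14
s(T) = 4*T² (s(T) = (2*T)*(2*T) = 4*T²)
-365*(319 + s(Q)) = -365*(319 + 4*(-14)²) = -365*(319 + 4*196) = -365*(319 + 784) = -365*1103 = -402595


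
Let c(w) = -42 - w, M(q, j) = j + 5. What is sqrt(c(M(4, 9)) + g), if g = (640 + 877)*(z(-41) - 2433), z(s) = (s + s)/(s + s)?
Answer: 10*I*sqrt(36894) ≈ 1920.8*I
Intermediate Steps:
z(s) = 1 (z(s) = (2*s)/((2*s)) = (2*s)*(1/(2*s)) = 1)
M(q, j) = 5 + j
g = -3689344 (g = (640 + 877)*(1 - 2433) = 1517*(-2432) = -3689344)
sqrt(c(M(4, 9)) + g) = sqrt((-42 - (5 + 9)) - 3689344) = sqrt((-42 - 1*14) - 3689344) = sqrt((-42 - 14) - 3689344) = sqrt(-56 - 3689344) = sqrt(-3689400) = 10*I*sqrt(36894)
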